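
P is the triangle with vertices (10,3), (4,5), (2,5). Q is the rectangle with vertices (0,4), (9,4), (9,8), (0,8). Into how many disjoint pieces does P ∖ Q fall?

1

P ∖ Q is a single connected region.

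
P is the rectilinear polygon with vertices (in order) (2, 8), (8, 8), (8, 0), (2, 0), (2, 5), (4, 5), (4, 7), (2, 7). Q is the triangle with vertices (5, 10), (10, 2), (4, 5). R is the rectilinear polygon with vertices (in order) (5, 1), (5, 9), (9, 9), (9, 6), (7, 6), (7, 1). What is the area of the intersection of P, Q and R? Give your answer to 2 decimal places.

The intersection is the polygon with vertices (7.5,6), (7,6), (7,3.5), (5,4.5), (5,8), (6.25,8).
By the shoelace formula its area is 7.75.

7.75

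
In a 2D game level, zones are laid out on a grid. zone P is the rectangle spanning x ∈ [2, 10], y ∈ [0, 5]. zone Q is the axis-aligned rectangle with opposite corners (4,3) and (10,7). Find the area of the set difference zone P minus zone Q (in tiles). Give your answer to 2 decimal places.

|zone P∩zone Q|: x∈[4,10], y∈[3,5] → 6·2 = 12.
|zone P| = 40.
|zone P ∖ zone Q| = |zone P| − |zone P∩zone Q| = 40 − 12 = 28.00.

28.00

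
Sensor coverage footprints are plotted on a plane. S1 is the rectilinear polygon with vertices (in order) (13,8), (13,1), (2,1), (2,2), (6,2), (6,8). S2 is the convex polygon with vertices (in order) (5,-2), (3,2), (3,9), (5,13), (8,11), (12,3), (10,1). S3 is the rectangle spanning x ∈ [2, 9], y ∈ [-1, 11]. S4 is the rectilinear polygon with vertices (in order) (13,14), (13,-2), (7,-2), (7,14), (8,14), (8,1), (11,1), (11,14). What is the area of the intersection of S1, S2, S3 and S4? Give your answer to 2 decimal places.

7.00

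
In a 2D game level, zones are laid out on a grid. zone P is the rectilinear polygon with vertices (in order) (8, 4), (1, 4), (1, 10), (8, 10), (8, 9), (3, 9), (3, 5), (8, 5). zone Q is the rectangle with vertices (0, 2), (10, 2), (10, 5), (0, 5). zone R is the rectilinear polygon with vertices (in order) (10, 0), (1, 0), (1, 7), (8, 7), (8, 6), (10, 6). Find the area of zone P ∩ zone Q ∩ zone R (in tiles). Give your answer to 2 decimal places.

7.00

The intersection is the polygon with vertices (1,5), (3,5), (8,5), (8,4), (1,4).
By the shoelace formula its area is 7.00.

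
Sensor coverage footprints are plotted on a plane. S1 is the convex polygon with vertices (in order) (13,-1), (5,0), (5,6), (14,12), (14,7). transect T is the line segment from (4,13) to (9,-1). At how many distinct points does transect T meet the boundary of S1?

2

The segment meets the boundary at (8.813,-0.477), (6.212,6.808).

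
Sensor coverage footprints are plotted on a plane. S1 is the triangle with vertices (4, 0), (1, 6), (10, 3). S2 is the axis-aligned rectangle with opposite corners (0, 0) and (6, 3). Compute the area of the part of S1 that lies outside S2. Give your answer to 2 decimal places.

|S1| = 22.5, |S1∩S2| = 7.25.
|S1 ∖ S2| = |S1| − |S1∩S2| = 22.5 − 7.25 = 15.25.

15.25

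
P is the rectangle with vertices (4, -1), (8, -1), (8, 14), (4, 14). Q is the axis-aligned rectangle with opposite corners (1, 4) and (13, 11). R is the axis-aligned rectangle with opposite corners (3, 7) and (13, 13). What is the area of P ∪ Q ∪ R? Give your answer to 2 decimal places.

By inclusion–exclusion:
Individual areas: |P| = 60, |Q| = 84, |R| = 60.
|P∩Q|: x∈[4,8], y∈[4,11] → 4·7 = 28.
|P∩R|: x∈[4,8], y∈[7,13] → 4·6 = 24.
|Q∩R|: x∈[3,13], y∈[7,11] → 10·4 = 40.
|P∩Q∩R| = 16.
|P ∪ Q ∪ R| = 204 − 92 + 16 = 128.00.

128.00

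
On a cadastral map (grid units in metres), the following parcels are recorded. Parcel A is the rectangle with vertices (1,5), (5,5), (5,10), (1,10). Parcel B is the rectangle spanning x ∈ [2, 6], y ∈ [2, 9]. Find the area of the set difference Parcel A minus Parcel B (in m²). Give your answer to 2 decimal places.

|Parcel A∩Parcel B|: x∈[2,5], y∈[5,9] → 3·4 = 12.
|Parcel A| = 20.
|Parcel A ∖ Parcel B| = |Parcel A| − |Parcel A∩Parcel B| = 20 − 12 = 8.00.

8.00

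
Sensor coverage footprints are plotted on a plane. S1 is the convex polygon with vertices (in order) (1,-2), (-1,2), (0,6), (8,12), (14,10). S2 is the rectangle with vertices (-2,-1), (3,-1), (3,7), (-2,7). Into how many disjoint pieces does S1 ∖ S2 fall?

2

S1 ∖ S2 splits into 2 disjoint pieces (area 0.7917, area 63.5128).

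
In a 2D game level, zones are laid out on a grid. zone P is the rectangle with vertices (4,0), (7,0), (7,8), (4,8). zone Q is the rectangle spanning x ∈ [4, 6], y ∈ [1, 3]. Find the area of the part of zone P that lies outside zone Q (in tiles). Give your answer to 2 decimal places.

20.00

|zone P∩zone Q|: x∈[4,6], y∈[1,3] → 2·2 = 4.
|zone P| = 24.
|zone P ∖ zone Q| = |zone P| − |zone P∩zone Q| = 24 − 4 = 20.00.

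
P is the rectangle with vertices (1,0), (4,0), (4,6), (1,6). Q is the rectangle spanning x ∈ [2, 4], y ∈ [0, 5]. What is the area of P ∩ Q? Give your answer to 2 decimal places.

10.00

|P∩Q|: x∈[2,4], y∈[0,5] → 2·5 = 10.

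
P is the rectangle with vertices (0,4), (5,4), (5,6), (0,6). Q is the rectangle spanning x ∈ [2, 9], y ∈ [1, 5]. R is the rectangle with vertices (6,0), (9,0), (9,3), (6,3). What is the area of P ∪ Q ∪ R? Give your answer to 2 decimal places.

By inclusion–exclusion:
Individual areas: |P| = 10, |Q| = 28, |R| = 9.
|P∩Q|: x∈[2,5], y∈[4,5] → 3·1 = 3.
|P∩R| = 0 (no overlap).
|Q∩R|: x∈[6,9], y∈[1,3] → 3·2 = 6.
|P∩Q∩R| = 0.
|P ∪ Q ∪ R| = 47 − 9 + 0 = 38.00.

38.00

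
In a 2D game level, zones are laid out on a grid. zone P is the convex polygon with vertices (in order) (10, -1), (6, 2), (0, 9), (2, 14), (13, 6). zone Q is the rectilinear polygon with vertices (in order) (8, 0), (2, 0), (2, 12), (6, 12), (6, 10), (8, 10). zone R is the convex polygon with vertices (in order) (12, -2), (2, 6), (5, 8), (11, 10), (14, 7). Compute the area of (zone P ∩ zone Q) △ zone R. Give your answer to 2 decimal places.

|zone P ∩ zone Q| = 47.5076.
|(zone P ∩ zone Q) ∩ zone R| = 24.4152.
|(zone P ∩ zone Q) △ zone R| = 47.5076 + 75.5 − 48.8303 = 74.18.

74.18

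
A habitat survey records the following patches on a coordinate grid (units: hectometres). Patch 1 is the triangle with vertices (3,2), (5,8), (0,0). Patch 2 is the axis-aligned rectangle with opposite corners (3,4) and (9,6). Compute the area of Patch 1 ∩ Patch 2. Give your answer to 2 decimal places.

1.55

The intersection is the polygon with vertices (3.667,4), (3,4), (3,4.8), (3.75,6), (4.333,6).
By the shoelace formula its area is 1.55.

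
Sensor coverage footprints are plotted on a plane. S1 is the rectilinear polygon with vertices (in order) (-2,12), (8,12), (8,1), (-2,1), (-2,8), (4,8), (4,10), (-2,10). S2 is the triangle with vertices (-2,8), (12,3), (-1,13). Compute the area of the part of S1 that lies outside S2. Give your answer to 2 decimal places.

|S1| = 98, |S1∩S2| = 22.3187.
|S1 ∖ S2| = |S1| − |S1∩S2| = 98 − 22.3187 = 75.68.

75.68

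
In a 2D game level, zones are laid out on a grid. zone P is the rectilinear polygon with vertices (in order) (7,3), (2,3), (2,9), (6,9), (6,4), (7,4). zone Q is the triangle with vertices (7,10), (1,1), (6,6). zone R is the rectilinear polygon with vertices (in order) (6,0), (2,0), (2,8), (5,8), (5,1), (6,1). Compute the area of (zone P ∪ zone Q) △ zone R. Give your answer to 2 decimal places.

21.08

|zone P ∪ zone Q| = 26.9167.
|(zone P ∪ zone Q) ∩ zone R| = 15.4167.
|(zone P ∪ zone Q) △ zone R| = 26.9167 + 25 − 30.8333 = 21.08.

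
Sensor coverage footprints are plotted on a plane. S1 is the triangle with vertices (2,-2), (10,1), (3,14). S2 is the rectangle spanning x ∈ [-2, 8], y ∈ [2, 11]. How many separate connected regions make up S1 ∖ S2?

2

S1 ∖ S2 splits into 2 disjoint pieces (area 21.2143, area 2.7043).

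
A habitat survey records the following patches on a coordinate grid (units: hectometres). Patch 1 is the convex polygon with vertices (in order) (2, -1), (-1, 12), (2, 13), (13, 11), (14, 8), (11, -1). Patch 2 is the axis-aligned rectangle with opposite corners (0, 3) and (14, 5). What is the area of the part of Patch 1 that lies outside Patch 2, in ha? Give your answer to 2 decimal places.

137.36

|Patch 1| = 161, |Patch 1∩Patch 2| = 23.641.
|Patch 1 ∖ Patch 2| = |Patch 1| − |Patch 1∩Patch 2| = 161 − 23.641 = 137.36.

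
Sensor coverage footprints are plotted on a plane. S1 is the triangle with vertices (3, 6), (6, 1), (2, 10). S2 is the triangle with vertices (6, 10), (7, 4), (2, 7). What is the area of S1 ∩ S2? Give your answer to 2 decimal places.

The intersection is the polygon with vertices (3.818,5.909), (2.882,6.471), (2.632,7.474), (3,7.75).
By the shoelace formula its area is 0.85.

0.85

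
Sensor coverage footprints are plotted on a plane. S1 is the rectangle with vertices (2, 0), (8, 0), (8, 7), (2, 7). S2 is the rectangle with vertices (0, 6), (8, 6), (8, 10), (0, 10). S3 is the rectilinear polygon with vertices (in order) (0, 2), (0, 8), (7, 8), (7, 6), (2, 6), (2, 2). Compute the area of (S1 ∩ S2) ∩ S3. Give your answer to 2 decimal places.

5.00

The region (S1 ∩ S2) ∩ S3 is the polygon with vertices (2,6), (2,7), (7,7), (7,6).
By the shoelace formula its area is 5.00.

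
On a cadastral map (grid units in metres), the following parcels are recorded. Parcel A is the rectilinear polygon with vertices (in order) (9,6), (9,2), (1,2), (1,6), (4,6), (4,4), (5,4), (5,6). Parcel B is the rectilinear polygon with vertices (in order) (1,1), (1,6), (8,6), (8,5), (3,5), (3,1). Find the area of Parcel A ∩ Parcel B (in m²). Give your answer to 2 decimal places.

12.00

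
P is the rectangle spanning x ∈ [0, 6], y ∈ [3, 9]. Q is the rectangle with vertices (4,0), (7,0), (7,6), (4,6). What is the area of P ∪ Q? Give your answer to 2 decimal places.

48.00

By inclusion–exclusion:
Individual areas: |P| = 36, |Q| = 18.
|P∩Q|: x∈[4,6], y∈[3,6] → 2·3 = 6.
|P ∪ Q| = 54 − 6 = 48.00.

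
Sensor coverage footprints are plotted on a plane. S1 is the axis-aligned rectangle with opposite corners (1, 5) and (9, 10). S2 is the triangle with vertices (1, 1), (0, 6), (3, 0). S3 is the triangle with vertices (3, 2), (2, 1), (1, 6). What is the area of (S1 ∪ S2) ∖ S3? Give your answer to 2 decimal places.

44.02

|S1 ∪ S2| = 44.5.
|(S1 ∪ S2) ∩ S3| = 0.4833.
|(S1 ∪ S2) ∖ S3| = 44.5 − 0.4833 = 44.02.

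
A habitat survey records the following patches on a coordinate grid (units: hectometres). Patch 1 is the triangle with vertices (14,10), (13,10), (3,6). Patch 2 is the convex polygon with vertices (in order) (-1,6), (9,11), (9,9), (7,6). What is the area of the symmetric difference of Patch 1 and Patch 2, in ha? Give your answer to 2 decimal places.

22.95

|Patch 1| = 2, |Patch 2| = 22, |Patch 1∩Patch 2| = 0.5236.
|Patch 1 △ Patch 2| = |Patch 1| + |Patch 2| − 2·|Patch 1∩Patch 2| = 2 + 22 − 1.0473 = 22.95.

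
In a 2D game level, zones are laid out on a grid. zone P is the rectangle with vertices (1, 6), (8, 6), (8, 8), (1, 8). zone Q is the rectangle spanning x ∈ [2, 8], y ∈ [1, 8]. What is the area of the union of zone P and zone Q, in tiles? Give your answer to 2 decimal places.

By inclusion–exclusion:
Individual areas: |zone P| = 14, |zone Q| = 42.
|zone P∩zone Q|: x∈[2,8], y∈[6,8] → 6·2 = 12.
|zone P ∪ zone Q| = 56 − 12 = 44.00.

44.00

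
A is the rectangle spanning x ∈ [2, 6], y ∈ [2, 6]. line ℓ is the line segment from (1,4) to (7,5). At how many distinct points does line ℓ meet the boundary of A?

2

The segment meets the boundary at (6,4.833), (2,4.167).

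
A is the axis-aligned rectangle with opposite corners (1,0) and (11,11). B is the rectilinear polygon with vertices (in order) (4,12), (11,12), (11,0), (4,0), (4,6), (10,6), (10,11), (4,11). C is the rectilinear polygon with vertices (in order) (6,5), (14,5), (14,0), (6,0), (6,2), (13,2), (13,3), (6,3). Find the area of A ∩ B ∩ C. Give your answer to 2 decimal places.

20.00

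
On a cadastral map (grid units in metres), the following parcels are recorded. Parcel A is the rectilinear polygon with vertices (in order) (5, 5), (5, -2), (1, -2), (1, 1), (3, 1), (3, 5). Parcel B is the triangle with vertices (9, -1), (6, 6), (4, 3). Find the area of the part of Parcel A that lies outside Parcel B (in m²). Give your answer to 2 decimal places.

|Parcel A| = 20, |Parcel A∩Parcel B| = 1.15.
|Parcel A ∖ Parcel B| = |Parcel A| − |Parcel A∩Parcel B| = 20 − 1.15 = 18.85.

18.85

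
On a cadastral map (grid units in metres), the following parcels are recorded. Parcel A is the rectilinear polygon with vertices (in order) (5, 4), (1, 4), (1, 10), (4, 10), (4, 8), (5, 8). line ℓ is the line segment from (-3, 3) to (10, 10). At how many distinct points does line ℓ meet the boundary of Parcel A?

2

The segment meets the boundary at (5,7.308), (1,5.154).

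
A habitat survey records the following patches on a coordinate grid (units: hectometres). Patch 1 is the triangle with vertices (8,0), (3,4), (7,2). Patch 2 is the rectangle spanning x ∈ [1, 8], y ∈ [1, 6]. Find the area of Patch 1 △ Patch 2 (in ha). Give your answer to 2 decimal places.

32.75

|Patch 1| = 3, |Patch 2| = 35, |Patch 1∩Patch 2| = 2.625.
|Patch 1 △ Patch 2| = |Patch 1| + |Patch 2| − 2·|Patch 1∩Patch 2| = 3 + 35 − 5.25 = 32.75.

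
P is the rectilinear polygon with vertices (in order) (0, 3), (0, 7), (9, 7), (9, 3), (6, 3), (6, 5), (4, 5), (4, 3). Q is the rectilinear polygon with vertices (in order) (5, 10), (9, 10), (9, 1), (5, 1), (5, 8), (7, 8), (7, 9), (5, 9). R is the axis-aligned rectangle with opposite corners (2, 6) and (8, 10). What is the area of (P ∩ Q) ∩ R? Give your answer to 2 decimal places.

3.00

The region (P ∩ Q) ∩ R is the polygon with vertices (5,7), (8,7), (8,6), (5,6).
By the shoelace formula its area is 3.00.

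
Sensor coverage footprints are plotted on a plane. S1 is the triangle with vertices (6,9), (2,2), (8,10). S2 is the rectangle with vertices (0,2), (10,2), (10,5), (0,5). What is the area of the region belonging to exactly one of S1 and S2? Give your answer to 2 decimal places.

33.39

|S1| = 5, |S2| = 30, |S1∩S2| = 0.8036.
|S1 △ S2| = |S1| + |S2| − 2·|S1∩S2| = 5 + 30 − 1.6071 = 33.39.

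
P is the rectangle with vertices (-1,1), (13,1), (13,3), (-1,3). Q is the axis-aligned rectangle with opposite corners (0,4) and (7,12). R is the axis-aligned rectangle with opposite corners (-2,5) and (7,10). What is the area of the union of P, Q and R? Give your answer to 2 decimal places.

94.00

By inclusion–exclusion:
Individual areas: |P| = 28, |Q| = 56, |R| = 45.
|P∩Q| = 0 (no overlap).
|P∩R| = 0 (no overlap).
|Q∩R|: x∈[0,7], y∈[5,10] → 7·5 = 35.
|P∩Q∩R| = 0.
|P ∪ Q ∪ R| = 129 − 35 + 0 = 94.00.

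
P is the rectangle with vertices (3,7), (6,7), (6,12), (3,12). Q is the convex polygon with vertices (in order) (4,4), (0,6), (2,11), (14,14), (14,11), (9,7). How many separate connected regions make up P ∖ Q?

1

P ∖ Q is a single connected region.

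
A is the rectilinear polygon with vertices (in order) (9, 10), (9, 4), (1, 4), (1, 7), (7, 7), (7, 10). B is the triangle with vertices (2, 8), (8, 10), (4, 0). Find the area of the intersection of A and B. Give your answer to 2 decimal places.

11.81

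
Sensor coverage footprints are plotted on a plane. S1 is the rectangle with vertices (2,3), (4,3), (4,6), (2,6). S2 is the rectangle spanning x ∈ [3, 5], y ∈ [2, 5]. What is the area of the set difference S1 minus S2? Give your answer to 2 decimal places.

|S1∩S2|: x∈[3,4], y∈[3,5] → 1·2 = 2.
|S1| = 6.
|S1 ∖ S2| = |S1| − |S1∩S2| = 6 − 2 = 4.00.

4.00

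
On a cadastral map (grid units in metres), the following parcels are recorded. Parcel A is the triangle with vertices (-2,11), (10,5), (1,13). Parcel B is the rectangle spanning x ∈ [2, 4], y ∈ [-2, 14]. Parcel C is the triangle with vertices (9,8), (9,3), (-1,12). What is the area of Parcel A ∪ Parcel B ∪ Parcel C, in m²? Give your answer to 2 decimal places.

59.63

By inclusion–exclusion:
Individual areas: |Parcel A| = 21, |Parcel B| = 32, |Parcel C| = 25.
|Parcel A∩Parcel B| = 5.4444.
|Parcel A∩Parcel C| = 12.6128.
|Parcel B∩Parcel C| = 4.
|Parcel A∩Parcel B∩Parcel C| = 3.6875.
|Parcel A ∪ Parcel B ∪ Parcel C| = 78 − 22.0572 + 3.6875 = 59.63.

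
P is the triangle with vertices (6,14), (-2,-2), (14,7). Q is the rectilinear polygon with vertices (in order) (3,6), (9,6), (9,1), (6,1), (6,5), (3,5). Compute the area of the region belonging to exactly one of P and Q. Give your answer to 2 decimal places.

88.06

|P| = 92, |Q| = 18, |P∩Q| = 10.9688.
|P △ Q| = |P| + |Q| − 2·|P∩Q| = 92 + 18 − 21.9375 = 88.06.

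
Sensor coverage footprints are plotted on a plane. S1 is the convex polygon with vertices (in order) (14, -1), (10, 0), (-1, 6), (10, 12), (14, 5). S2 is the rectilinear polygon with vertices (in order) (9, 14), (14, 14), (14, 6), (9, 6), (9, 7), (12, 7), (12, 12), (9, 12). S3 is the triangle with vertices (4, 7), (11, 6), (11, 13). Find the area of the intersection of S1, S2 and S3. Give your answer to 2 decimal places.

1.71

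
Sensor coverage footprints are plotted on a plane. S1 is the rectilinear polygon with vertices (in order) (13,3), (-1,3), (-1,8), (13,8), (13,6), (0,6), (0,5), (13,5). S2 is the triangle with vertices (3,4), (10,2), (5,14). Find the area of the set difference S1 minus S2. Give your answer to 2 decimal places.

37.88

|S1| = 57, |S1∩S2| = 19.1167.
|S1 ∖ S2| = |S1| − |S1∩S2| = 57 − 19.1167 = 37.88.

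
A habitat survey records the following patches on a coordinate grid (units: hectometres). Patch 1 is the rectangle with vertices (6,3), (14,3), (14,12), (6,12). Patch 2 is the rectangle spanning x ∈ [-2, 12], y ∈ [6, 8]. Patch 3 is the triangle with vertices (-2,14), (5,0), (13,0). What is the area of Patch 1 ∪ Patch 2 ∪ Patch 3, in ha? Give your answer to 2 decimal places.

129.46

By inclusion–exclusion:
Individual areas: |Patch 1| = 72, |Patch 2| = 28, |Patch 3| = 56.
|Patch 1∩Patch 2|: x∈[6,12], y∈[6,8] → 6·2 = 12.
|Patch 1∩Patch 3| = 6.6881.
|Patch 2∩Patch 3| = 8.
|Patch 1∩Patch 2∩Patch 3| = 0.1524.
|Patch 1 ∪ Patch 2 ∪ Patch 3| = 156 − 26.6881 + 0.1524 = 129.46.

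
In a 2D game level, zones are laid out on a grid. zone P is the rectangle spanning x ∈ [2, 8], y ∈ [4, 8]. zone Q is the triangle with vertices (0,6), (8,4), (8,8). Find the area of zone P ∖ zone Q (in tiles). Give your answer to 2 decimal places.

|zone P| = 24, |zone P∩zone Q| = 15.
|zone P ∖ zone Q| = |zone P| − |zone P∩zone Q| = 24 − 15 = 9.00.

9.00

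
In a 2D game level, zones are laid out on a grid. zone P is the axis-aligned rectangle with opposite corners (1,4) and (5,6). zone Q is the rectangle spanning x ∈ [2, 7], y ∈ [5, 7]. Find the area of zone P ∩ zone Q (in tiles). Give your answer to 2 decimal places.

|zone P∩zone Q|: x∈[2,5], y∈[5,6] → 3·1 = 3.

3.00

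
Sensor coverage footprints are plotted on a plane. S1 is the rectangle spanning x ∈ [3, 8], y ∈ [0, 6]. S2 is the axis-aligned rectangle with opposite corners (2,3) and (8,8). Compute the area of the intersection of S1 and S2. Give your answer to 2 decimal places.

15.00

|S1∩S2|: x∈[3,8], y∈[3,6] → 5·3 = 15.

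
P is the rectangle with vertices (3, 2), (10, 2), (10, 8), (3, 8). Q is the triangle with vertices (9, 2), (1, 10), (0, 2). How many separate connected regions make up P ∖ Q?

P ∖ Q is a single connected region.

1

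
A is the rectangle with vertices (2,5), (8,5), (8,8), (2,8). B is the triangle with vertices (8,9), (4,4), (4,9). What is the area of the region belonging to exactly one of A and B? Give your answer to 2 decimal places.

16.00

|A| = 18, |B| = 10, |A∩B| = 6.
|A △ B| = |A| + |B| − 2·|A∩B| = 18 + 10 − 12 = 16.00.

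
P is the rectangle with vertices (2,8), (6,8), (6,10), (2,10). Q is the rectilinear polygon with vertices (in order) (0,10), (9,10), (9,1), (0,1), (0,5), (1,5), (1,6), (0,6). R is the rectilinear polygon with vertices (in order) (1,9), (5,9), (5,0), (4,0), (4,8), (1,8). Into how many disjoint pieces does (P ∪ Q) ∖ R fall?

1

(P ∪ Q) ∖ R is a single connected region.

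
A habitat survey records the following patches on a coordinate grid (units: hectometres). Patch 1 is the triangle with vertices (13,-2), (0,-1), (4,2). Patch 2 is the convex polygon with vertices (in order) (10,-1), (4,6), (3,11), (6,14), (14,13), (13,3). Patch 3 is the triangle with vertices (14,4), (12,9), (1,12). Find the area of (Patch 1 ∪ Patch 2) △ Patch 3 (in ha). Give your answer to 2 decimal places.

110.59

|Patch 1 ∪ Patch 2| = 132.3918.
|(Patch 1 ∪ Patch 2) ∩ Patch 3| = 23.1522.
|(Patch 1 ∪ Patch 2) △ Patch 3| = 132.3918 + 24.5 − 46.3045 = 110.59.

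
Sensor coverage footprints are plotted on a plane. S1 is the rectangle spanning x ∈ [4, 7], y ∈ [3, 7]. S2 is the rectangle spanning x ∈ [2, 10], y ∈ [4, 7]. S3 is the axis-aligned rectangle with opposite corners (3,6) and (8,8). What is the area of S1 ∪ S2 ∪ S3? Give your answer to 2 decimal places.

32.00

By inclusion–exclusion:
Individual areas: |S1| = 12, |S2| = 24, |S3| = 10.
|S1∩S2|: x∈[4,7], y∈[4,7] → 3·3 = 9.
|S1∩S3|: x∈[4,7], y∈[6,7] → 3·1 = 3.
|S2∩S3|: x∈[3,8], y∈[6,7] → 5·1 = 5.
|S1∩S2∩S3| = 3.
|S1 ∪ S2 ∪ S3| = 46 − 17 + 3 = 32.00.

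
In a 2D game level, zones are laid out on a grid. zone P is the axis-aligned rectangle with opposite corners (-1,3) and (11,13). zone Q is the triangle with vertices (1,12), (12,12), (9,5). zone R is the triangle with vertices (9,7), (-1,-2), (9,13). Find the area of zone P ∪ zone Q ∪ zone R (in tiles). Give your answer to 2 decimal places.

By inclusion–exclusion:
Individual areas: |zone P| = 120, |zone Q| = 38.5, |zone R| = 30.
|zone P∩zone Q| = 37.3333.
|zone P∩zone R| = 24.4444.
|zone Q∩zone R| = 12.0136.
|zone P∩zone Q∩zone R| = 12.0136.
|zone P ∪ zone Q ∪ zone R| = 188.5 − 73.7914 + 12.0136 = 126.72.

126.72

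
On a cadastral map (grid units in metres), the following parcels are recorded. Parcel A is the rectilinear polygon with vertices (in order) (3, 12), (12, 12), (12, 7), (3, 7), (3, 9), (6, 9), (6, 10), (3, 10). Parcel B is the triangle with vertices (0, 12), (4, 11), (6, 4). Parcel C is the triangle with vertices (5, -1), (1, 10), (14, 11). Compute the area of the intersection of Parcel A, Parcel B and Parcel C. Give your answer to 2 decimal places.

3.59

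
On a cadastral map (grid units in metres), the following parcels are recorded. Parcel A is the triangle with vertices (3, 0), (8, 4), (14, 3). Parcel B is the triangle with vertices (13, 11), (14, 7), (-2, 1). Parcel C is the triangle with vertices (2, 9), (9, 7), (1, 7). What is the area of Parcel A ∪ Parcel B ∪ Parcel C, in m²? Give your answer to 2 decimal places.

By inclusion–exclusion:
Individual areas: |Parcel A| = 14.5, |Parcel B| = 35, |Parcel C| = 8.
|Parcel A∩Parcel B| = 0.
|Parcel A∩Parcel C| = 0.
|Parcel B∩Parcel C| = 0.4.
|Parcel A∩Parcel B∩Parcel C| = 0.
|Parcel A ∪ Parcel B ∪ Parcel C| = 57.5 − 0.4 + 0 = 57.10.

57.10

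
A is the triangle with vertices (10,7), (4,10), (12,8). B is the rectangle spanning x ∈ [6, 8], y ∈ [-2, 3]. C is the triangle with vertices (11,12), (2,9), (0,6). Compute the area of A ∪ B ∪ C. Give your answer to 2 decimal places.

26.03

By inclusion–exclusion:
Individual areas: |A| = 6, |B| = 10, |C| = 10.5.
|A∩B| = 0.
|A∩C| = 0.4683.
|B∩C| = 0.
|A∩B∩C| = 0.
|A ∪ B ∪ C| = 26.5 − 0.4683 + 0 = 26.03.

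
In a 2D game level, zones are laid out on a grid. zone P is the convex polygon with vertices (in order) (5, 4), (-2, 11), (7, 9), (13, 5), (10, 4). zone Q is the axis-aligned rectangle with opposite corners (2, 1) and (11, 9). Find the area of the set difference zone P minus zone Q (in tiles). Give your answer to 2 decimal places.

|zone P| = 46, |zone P∩zone Q| = 35.
|zone P ∖ zone Q| = |zone P| − |zone P∩zone Q| = 46 − 35 = 11.00.

11.00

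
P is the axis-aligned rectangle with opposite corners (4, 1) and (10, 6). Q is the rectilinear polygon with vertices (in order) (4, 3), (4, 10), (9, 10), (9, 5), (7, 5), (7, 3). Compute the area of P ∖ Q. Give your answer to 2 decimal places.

19.00

|P| = 30, |P∩Q| = 11.
|P ∖ Q| = |P| − |P∩Q| = 30 − 11 = 19.00.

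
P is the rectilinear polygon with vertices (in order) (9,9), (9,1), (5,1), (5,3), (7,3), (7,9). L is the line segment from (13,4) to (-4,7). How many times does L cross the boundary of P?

2

The segment meets the boundary at (7,5.059), (9,4.706).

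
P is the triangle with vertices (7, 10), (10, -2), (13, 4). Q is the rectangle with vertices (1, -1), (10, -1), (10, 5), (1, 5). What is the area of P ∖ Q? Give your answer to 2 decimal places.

21.00

|P| = 27, |P∩Q| = 6.
|P ∖ Q| = |P| − |P∩Q| = 27 − 6 = 21.00.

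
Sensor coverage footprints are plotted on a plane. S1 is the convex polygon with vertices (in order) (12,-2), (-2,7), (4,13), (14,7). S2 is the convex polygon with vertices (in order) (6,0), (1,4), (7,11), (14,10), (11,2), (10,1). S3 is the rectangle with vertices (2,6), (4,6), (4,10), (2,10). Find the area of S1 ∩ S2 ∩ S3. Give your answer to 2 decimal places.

0.96

The intersection is the polygon with vertices (4,7.5), (4,6), (2.714,6).
By the shoelace formula its area is 0.96.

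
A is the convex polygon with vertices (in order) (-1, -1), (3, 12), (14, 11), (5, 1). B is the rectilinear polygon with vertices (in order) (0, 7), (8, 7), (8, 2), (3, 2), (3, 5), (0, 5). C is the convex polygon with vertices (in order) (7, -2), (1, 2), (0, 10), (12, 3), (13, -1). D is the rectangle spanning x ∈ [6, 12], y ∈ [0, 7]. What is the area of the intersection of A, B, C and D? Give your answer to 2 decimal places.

The intersection is the polygon with vertices (8,5.333), (8,4.333), (6,2.111), (6,6.5).
By the shoelace formula its area is 5.39.

5.39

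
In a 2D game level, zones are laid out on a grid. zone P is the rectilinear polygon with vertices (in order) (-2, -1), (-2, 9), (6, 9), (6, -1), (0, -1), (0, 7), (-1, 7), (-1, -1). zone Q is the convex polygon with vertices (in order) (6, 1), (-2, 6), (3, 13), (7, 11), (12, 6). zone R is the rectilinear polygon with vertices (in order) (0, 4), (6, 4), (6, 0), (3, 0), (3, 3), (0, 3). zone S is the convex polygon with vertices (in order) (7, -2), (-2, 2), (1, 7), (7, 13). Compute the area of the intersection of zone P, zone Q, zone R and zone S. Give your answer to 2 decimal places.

7.19

The intersection is the polygon with vertices (3,2.875), (3,3), (2.8,3), (1.2,4), (6,4), (6,1).
By the shoelace formula its area is 7.19.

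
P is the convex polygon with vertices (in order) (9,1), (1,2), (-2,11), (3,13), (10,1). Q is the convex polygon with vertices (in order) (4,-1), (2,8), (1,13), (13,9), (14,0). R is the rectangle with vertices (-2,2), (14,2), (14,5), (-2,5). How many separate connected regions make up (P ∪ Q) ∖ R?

(P ∪ Q) ∖ R splits into 2 disjoint pieces (area 87.0936, area 26.1278).

2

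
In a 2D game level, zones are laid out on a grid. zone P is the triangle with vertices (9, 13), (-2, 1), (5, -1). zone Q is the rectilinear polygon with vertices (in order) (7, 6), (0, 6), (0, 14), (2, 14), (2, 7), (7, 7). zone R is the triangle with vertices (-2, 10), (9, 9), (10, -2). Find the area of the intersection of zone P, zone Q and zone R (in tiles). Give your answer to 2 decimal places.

The intersection is the polygon with vertices (7,7), (7,6), (2.583,6), (3.5,7).
By the shoelace formula its area is 3.96.

3.96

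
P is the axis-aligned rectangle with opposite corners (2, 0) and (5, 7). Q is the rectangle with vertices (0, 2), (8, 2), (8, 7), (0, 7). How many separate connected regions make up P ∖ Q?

1

P ∖ Q is a single connected region.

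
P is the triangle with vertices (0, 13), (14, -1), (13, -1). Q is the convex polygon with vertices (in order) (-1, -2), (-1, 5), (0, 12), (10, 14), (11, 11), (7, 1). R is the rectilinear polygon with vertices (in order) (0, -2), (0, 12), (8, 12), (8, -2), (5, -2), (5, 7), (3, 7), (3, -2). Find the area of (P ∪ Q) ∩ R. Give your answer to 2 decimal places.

81.69

|P ∪ Q| = 135.3515.
|(P ∪ Q) ∩ R| = 81.69.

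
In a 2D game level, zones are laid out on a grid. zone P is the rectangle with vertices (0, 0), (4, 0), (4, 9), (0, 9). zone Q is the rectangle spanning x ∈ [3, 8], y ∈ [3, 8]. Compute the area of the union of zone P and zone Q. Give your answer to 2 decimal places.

By inclusion–exclusion:
Individual areas: |zone P| = 36, |zone Q| = 25.
|zone P∩zone Q|: x∈[3,4], y∈[3,8] → 1·5 = 5.
|zone P ∪ zone Q| = 61 − 5 = 56.00.

56.00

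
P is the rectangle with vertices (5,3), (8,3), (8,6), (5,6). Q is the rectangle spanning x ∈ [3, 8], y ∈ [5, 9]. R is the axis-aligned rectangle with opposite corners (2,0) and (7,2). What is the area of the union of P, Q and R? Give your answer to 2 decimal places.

By inclusion–exclusion:
Individual areas: |P| = 9, |Q| = 20, |R| = 10.
|P∩Q|: x∈[5,8], y∈[5,6] → 3·1 = 3.
|P∩R| = 0 (no overlap).
|Q∩R| = 0 (no overlap).
|P∩Q∩R| = 0.
|P ∪ Q ∪ R| = 39 − 3 + 0 = 36.00.

36.00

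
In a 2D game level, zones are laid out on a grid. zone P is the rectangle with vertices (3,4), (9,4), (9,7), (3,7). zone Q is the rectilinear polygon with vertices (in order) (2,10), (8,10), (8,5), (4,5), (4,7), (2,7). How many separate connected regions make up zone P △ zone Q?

zone P △ zone Q is a single connected region.

1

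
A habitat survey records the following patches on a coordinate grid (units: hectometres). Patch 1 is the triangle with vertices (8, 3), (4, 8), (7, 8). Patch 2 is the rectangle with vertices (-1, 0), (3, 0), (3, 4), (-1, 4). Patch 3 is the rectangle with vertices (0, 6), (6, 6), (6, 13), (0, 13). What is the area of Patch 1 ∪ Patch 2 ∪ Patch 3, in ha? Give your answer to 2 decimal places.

By inclusion–exclusion:
Individual areas: |Patch 1| = 7.5, |Patch 2| = 16, |Patch 3| = 42.
|Patch 1∩Patch 2| = 0.
|Patch 1∩Patch 3| = 2.4.
|Patch 2∩Patch 3| = 0 (no overlap).
|Patch 1∩Patch 2∩Patch 3| = 0.
|Patch 1 ∪ Patch 2 ∪ Patch 3| = 65.5 − 2.4 + 0 = 63.10.

63.10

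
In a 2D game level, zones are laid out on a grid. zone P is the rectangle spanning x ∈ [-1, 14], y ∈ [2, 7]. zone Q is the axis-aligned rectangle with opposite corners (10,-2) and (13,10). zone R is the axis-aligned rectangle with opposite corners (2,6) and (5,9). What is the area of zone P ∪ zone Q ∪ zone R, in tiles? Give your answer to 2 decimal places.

By inclusion–exclusion:
Individual areas: |zone P| = 75, |zone Q| = 36, |zone R| = 9.
|zone P∩zone Q|: x∈[10,13], y∈[2,7] → 3·5 = 15.
|zone P∩zone R|: x∈[2,5], y∈[6,7] → 3·1 = 3.
|zone Q∩zone R| = 0 (no overlap).
|zone P∩zone Q∩zone R| = 0.
|zone P ∪ zone Q ∪ zone R| = 120 − 18 + 0 = 102.00.

102.00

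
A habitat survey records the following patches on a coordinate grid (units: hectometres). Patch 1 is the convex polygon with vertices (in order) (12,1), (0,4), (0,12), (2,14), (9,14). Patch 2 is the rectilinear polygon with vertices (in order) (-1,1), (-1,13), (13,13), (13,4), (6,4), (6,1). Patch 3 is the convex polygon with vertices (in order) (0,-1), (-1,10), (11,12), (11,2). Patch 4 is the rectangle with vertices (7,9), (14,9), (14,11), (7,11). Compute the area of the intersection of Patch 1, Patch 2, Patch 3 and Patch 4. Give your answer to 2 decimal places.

The intersection is the polygon with vertices (10.154,9), (7,9), (7,11), (9.692,11).
By the shoelace formula its area is 5.85.

5.85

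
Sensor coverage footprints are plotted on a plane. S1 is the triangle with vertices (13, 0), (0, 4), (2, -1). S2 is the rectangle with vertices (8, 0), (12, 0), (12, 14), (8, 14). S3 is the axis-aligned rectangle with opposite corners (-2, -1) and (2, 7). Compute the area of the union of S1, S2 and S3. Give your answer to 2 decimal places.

108.42

By inclusion–exclusion:
Individual areas: |S1| = 28.5, |S2| = 56, |S3| = 32.
|S1∩S2| = 3.6923.
|S1∩S3| = 4.3846.
|S2∩S3| = 0 (no overlap).
|S1∩S2∩S3| = 0.
|S1 ∪ S2 ∪ S3| = 116.5 − 8.0769 + 0 = 108.42.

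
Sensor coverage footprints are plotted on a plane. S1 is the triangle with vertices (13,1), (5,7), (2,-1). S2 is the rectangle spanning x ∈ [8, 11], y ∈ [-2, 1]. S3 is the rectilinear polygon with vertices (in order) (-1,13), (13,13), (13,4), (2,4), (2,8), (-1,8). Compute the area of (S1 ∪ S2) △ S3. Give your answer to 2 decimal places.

146.72

|S1 ∪ S2| = 48.0909.
|(S1 ∪ S2) ∩ S3| = 7.6875.
|(S1 ∪ S2) △ S3| = 48.0909 + 114 − 15.375 = 146.72.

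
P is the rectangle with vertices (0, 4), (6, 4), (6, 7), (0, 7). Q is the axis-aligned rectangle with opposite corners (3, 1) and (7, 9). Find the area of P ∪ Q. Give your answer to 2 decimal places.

41.00

By inclusion–exclusion:
Individual areas: |P| = 18, |Q| = 32.
|P∩Q|: x∈[3,6], y∈[4,7] → 3·3 = 9.
|P ∪ Q| = 50 − 9 = 41.00.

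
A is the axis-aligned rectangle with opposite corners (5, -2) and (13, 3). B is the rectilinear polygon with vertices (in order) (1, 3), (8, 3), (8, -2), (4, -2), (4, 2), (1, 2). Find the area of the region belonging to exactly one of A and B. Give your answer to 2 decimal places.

33.00

|A| = 40, |B| = 23, |A∩B| = 15.
|A △ B| = |A| + |B| − 2·|A∩B| = 40 + 23 − 30 = 33.00.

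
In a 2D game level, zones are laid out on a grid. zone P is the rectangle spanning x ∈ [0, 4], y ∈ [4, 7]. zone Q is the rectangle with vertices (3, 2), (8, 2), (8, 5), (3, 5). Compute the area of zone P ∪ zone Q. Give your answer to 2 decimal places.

By inclusion–exclusion:
Individual areas: |zone P| = 12, |zone Q| = 15.
|zone P∩zone Q|: x∈[3,4], y∈[4,5] → 1·1 = 1.
|zone P ∪ zone Q| = 27 − 1 = 26.00.

26.00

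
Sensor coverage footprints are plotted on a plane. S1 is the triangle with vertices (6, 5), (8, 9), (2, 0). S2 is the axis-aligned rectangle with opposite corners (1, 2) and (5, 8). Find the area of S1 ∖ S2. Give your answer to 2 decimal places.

2.14

|S1| = 3, |S1∩S2| = 0.8583.
|S1 ∖ S2| = |S1| − |S1∩S2| = 3 − 0.8583 = 2.14.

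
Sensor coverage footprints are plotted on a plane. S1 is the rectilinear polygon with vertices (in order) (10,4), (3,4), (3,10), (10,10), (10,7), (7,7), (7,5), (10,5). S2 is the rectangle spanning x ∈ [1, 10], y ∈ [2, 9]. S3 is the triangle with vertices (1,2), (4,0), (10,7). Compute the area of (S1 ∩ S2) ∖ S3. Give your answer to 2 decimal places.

26.54

|S1 ∩ S2| = 29.
|(S1 ∩ S2) ∩ S3| = 2.4571.
|(S1 ∩ S2) ∖ S3| = 29 − 2.4571 = 26.54.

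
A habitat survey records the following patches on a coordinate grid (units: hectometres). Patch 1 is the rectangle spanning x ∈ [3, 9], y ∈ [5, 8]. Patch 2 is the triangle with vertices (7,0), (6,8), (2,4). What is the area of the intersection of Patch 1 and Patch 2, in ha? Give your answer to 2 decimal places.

5.06

The intersection is the polygon with vertices (3,5), (6,8), (6.375,5).
By the shoelace formula its area is 5.06.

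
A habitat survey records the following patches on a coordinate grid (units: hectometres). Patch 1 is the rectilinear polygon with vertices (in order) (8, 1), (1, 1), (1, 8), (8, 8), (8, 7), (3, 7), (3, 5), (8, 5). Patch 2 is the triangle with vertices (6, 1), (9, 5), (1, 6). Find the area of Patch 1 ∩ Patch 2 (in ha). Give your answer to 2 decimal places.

14.58

The intersection is the polygon with vertices (3,5), (8,5), (8,3.667), (6,1), (1,6), (3,5.75).
By the shoelace formula its area is 14.58.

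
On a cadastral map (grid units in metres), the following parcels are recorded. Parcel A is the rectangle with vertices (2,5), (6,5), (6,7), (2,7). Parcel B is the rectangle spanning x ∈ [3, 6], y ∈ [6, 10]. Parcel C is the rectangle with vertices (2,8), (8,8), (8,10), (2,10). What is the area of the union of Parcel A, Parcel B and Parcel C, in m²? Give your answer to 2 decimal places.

23.00

By inclusion–exclusion:
Individual areas: |Parcel A| = 8, |Parcel B| = 12, |Parcel C| = 12.
|Parcel A∩Parcel B|: x∈[3,6], y∈[6,7] → 3·1 = 3.
|Parcel A∩Parcel C| = 0 (no overlap).
|Parcel B∩Parcel C|: x∈[3,6], y∈[8,10] → 3·2 = 6.
|Parcel A∩Parcel B∩Parcel C| = 0.
|Parcel A ∪ Parcel B ∪ Parcel C| = 32 − 9 + 0 = 23.00.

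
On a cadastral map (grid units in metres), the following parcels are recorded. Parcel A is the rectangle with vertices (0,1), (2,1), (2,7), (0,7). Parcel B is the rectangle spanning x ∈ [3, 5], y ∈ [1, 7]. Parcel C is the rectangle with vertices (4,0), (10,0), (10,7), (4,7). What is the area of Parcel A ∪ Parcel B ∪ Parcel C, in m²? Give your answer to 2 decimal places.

By inclusion–exclusion:
Individual areas: |Parcel A| = 12, |Parcel B| = 12, |Parcel C| = 42.
|Parcel A∩Parcel B| = 0 (no overlap).
|Parcel A∩Parcel C| = 0 (no overlap).
|Parcel B∩Parcel C|: x∈[4,5], y∈[1,7] → 1·6 = 6.
|Parcel A∩Parcel B∩Parcel C| = 0.
|Parcel A ∪ Parcel B ∪ Parcel C| = 66 − 6 + 0 = 60.00.

60.00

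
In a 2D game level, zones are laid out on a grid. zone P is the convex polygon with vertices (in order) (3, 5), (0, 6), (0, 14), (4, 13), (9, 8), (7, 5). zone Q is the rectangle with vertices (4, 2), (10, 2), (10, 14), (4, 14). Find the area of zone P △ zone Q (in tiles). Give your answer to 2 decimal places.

|zone P| = 57, |zone Q| = 72, |zone P∩zone Q| = 24.5.
|zone P △ zone Q| = |zone P| + |zone Q| − 2·|zone P∩zone Q| = 57 + 72 − 49 = 80.00.

80.00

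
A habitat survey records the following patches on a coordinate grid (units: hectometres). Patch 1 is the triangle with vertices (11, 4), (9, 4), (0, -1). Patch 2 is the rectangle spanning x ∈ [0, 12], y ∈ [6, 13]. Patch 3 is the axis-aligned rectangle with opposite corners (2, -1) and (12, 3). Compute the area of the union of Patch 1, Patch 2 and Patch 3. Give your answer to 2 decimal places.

By inclusion–exclusion:
Individual areas: |Patch 1| = 5, |Patch 2| = 84, |Patch 3| = 40.
|Patch 1∩Patch 2| = 0.
|Patch 1∩Patch 3| = 2.998.
|Patch 2∩Patch 3| = 0 (no overlap).
|Patch 1∩Patch 2∩Patch 3| = 0.
|Patch 1 ∪ Patch 2 ∪ Patch 3| = 129 − 2.998 + 0 = 126.00.

126.00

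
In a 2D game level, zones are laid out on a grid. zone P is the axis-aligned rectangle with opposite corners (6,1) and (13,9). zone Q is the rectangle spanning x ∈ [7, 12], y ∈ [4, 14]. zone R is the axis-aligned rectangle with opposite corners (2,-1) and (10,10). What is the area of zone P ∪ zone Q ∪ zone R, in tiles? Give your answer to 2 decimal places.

134.00

By inclusion–exclusion:
Individual areas: |zone P| = 56, |zone Q| = 50, |zone R| = 88.
|zone P∩zone Q|: x∈[7,12], y∈[4,9] → 5·5 = 25.
|zone P∩zone R|: x∈[6,10], y∈[1,9] → 4·8 = 32.
|zone Q∩zone R|: x∈[7,10], y∈[4,10] → 3·6 = 18.
|zone P∩zone Q∩zone R| = 15.
|zone P ∪ zone Q ∪ zone R| = 194 − 75 + 15 = 134.00.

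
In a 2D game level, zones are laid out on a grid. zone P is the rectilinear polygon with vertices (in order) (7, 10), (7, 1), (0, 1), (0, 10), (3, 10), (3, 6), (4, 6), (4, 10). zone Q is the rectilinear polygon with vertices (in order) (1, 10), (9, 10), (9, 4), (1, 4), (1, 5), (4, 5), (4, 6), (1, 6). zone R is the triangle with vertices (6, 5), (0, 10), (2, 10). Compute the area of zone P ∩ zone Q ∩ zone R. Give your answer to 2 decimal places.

3.54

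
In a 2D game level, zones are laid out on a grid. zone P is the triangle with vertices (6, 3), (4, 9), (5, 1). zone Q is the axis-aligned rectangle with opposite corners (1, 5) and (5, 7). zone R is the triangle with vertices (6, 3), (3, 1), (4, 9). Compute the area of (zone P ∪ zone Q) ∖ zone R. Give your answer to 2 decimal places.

6.19

|zone P ∪ zone Q| = 11.9167.
|(zone P ∪ zone Q) ∩ zone R| = 5.7308.
|(zone P ∪ zone Q) ∖ zone R| = 11.9167 − 5.7308 = 6.19.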